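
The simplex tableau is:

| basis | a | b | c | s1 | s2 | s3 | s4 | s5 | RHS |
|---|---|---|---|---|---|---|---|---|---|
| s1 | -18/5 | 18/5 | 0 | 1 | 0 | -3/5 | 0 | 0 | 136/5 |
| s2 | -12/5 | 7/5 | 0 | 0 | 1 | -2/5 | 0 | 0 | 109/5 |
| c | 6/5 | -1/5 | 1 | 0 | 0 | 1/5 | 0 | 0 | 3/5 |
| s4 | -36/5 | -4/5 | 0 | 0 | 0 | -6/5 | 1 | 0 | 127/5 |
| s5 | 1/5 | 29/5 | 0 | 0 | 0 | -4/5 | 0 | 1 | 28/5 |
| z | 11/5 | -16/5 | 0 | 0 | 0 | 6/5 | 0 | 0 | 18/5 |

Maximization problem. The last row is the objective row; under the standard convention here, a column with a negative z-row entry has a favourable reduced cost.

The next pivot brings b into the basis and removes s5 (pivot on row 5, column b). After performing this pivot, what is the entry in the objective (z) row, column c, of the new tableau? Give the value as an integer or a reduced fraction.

Pivot element is row 5, column b: 29/5.
Normalize row 5: new (row 5, c) = 0/(29/5) = 0.
z-row ← z-row − (-16/5)·(new row 5): 0 − (-16/5)·0 = 0.

0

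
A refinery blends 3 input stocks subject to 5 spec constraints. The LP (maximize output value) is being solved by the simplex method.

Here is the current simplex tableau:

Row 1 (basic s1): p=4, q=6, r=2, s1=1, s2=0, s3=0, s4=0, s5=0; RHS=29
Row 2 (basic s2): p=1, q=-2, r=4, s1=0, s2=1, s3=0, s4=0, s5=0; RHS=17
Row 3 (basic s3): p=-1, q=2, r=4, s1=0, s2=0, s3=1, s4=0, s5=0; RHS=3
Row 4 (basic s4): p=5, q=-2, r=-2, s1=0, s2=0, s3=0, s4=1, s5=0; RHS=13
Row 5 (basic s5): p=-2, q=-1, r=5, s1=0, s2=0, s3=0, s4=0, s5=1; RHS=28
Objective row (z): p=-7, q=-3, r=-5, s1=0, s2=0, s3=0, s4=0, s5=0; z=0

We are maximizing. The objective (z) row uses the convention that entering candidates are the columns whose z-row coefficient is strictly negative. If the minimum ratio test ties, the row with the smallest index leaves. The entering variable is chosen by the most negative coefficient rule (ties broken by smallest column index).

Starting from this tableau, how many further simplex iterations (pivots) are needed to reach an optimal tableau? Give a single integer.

3

pivot: p in, s4 out → z = 91/5
pivot: r in, s3 out → z = 91/3
pivot: q in, s1 out → z = 637/18
No improving column remains; optimal.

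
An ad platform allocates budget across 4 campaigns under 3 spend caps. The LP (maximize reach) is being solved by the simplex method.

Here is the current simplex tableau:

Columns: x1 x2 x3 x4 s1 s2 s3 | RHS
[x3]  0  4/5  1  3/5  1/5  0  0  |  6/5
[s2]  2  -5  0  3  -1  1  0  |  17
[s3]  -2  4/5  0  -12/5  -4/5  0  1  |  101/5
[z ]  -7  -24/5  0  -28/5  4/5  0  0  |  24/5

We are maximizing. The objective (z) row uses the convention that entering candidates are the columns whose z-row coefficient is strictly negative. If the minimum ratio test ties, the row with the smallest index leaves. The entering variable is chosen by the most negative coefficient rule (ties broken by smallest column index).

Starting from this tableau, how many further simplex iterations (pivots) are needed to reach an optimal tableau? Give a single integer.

2

pivot: x1 in, s2 out → z = 643/10
pivot: x2 in, x3 out → z = 391/4
No improving column remains; optimal.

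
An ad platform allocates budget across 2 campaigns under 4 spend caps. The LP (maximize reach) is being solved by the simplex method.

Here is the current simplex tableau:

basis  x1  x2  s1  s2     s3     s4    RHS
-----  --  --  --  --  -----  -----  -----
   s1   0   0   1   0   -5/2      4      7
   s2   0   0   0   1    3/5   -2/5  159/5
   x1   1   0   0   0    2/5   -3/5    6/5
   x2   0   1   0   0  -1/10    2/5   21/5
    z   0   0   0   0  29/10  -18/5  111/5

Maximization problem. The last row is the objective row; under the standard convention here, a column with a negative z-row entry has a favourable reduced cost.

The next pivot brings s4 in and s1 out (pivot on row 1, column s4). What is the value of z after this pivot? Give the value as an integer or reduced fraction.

Minimum ratio for s4: 7/4 = 7/4.
z changes by −(z-row coeff of s4)·ratio = −(-18/5)·(7/4) = 63/10.
New z = 111/5 + (63/10) = 57/2.

57/2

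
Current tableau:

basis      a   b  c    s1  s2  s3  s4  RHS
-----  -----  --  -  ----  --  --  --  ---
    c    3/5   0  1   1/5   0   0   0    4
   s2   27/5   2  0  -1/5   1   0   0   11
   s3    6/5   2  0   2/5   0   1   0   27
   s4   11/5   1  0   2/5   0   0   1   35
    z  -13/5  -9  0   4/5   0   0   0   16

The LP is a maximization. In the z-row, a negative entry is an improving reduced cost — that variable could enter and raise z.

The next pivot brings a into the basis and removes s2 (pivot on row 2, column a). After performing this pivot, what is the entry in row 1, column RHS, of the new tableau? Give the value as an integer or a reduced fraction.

Pivot element is row 2, column a: 27/5.
Normalize row 2: new (row 2, RHS) = 11/(27/5) = 55/27.
row 1 ← row 1 − (3/5)·(new row 2): 4 − (3/5)·(55/27) = 25/9.

25/9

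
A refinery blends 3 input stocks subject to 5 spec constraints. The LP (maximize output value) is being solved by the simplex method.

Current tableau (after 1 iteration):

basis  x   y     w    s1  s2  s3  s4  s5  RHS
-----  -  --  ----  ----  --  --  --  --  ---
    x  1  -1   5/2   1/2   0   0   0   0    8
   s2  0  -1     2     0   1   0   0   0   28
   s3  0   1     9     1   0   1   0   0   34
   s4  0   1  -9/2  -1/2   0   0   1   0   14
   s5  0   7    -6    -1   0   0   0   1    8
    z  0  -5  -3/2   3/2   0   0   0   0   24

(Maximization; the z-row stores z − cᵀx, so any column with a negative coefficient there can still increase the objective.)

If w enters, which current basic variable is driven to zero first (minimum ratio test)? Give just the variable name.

Ratios: row 1 (x): 8/(5/2) = 16/5; row 2 (s2): 28/2 = 14; row 3 (s3): 34/9 = 34/9; row 4 (s4): entry -9/2 ≤ 0, skip; row 5 (s5): entry -6 ≤ 0, skip.
Minimum ratio 16/5 is in the x row, so x leaves.

x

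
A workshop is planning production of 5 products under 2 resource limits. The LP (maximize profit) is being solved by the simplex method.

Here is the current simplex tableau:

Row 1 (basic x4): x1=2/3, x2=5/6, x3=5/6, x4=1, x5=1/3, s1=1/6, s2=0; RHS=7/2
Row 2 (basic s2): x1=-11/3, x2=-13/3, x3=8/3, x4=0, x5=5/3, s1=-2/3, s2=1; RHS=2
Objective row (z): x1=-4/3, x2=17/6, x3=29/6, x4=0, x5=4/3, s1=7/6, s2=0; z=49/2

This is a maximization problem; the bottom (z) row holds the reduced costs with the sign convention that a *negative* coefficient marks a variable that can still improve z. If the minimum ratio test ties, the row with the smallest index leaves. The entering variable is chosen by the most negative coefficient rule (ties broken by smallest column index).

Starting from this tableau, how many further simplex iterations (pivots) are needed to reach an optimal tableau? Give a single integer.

1

pivot: x1 in, x4 out → z = 63/2
No improving column remains; optimal.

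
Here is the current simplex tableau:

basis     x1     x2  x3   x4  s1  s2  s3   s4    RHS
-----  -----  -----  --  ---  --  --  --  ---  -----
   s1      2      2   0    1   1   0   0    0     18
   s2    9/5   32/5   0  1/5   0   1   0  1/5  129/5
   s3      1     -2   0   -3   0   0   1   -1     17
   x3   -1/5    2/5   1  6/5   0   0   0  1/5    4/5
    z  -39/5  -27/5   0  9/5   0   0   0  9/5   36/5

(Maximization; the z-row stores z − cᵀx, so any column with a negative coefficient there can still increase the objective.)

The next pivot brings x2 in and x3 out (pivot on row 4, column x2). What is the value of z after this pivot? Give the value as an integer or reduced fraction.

18

Minimum ratio for x2: (4/5)/(2/5) = 2.
z changes by −(z-row coeff of x2)·ratio = −(-27/5)·2 = 54/5.
New z = 36/5 + (54/5) = 18.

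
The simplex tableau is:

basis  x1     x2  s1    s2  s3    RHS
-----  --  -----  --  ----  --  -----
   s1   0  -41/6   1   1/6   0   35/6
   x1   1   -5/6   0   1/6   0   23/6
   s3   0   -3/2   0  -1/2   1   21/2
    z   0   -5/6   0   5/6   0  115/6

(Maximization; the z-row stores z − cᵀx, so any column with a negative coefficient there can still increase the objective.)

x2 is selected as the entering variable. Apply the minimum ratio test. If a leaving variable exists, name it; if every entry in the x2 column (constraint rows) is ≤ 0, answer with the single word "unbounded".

unbounded

x2-column entries: row 1: -41/6, row 2: -5/6, row 3: -3/2. All ≤ 0, so x2 can increase without bound; the LP is unbounded in this direction.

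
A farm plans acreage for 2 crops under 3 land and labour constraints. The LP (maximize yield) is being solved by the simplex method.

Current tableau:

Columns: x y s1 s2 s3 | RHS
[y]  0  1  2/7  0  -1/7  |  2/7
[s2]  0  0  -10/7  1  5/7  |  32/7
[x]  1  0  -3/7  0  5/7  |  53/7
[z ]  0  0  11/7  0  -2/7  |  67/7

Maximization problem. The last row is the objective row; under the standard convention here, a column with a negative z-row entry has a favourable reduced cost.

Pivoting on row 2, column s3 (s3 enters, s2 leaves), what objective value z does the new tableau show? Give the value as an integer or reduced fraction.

57/5

Minimum ratio for s3: (32/7)/(5/7) = 32/5.
z changes by −(z-row coeff of s3)·ratio = −(-2/7)·(32/5) = 64/35.
New z = 67/7 + (64/35) = 57/5.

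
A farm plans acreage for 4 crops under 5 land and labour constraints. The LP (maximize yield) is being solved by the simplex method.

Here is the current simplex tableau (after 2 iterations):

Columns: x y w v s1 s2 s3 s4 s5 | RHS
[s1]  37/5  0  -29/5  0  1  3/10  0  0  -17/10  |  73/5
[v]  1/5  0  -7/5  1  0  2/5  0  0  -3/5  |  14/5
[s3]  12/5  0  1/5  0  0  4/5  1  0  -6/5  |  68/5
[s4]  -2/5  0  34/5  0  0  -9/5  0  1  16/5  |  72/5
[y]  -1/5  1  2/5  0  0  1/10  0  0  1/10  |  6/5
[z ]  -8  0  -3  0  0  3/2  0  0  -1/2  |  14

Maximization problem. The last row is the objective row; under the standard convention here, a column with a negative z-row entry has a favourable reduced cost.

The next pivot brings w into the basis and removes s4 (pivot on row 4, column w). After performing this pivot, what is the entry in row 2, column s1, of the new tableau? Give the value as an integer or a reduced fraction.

0

Pivot element is row 4, column w: 34/5.
Normalize row 4: new (row 4, s1) = 0/(34/5) = 0.
row 2 ← row 2 − (-7/5)·(new row 4): 0 − (-7/5)·0 = 0.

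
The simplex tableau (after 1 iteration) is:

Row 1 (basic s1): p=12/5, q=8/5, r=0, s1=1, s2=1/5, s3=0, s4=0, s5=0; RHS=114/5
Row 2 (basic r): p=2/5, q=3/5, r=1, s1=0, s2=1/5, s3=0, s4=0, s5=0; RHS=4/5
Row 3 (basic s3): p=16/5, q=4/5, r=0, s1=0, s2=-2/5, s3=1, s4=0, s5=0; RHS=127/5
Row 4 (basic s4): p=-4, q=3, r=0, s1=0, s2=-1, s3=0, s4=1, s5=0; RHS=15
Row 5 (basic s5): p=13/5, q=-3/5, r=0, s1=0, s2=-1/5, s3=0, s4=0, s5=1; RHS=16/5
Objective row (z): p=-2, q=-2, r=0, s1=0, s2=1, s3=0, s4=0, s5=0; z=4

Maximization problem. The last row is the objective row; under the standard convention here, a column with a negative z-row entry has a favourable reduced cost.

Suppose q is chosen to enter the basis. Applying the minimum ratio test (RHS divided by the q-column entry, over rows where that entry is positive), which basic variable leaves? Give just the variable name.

Ratios: row 1 (s1): (114/5)/(8/5) = 57/4; row 2 (r): (4/5)/(3/5) = 4/3; row 3 (s3): (127/5)/(4/5) = 127/4; row 4 (s4): 15/3 = 5; row 5 (s5): entry -3/5 ≤ 0, skip.
Minimum ratio 4/3 is in the r row, so r leaves.

r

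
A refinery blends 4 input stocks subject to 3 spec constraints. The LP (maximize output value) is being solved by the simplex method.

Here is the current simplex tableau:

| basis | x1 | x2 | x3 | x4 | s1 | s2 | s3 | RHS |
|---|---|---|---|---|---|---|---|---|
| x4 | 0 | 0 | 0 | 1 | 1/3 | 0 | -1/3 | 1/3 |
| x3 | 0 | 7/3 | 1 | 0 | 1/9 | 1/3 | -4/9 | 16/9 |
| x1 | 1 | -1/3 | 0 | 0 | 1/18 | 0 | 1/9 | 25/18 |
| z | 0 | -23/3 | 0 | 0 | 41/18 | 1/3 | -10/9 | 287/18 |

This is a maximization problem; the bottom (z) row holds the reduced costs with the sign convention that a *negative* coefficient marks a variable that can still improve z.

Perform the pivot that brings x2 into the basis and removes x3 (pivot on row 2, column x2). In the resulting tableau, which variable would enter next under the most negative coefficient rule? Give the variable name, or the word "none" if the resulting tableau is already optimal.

s3

Pivot element 7/3. New z-row = old z-row − (-23/3)·(row 2/(7/3)).
Updated z-row coefficients: x1: 0, x2: 0, x3: 23/7, x4: 0, s1: 37/14, s2: 10/7, s3: -18/7.
The most negative is -18/7 in column s3, so s3 would enter next.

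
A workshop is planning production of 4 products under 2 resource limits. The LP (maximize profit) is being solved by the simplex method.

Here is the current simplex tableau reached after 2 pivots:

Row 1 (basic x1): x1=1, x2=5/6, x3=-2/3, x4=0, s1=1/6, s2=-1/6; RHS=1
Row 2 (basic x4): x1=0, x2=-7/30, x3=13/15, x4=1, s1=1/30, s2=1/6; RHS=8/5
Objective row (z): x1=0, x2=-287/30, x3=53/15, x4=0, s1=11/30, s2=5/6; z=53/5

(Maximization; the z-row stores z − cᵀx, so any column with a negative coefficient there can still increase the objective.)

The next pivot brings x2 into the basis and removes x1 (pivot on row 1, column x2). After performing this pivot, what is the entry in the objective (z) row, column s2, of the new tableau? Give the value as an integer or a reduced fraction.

Pivot element is row 1, column x2: 5/6.
Normalize row 1: new (row 1, s2) = (-1/6)/(5/6) = -1/5.
z-row ← z-row − (-287/30)·(new row 1): 5/6 − (-287/30)·(-1/5) = -27/25.

-27/25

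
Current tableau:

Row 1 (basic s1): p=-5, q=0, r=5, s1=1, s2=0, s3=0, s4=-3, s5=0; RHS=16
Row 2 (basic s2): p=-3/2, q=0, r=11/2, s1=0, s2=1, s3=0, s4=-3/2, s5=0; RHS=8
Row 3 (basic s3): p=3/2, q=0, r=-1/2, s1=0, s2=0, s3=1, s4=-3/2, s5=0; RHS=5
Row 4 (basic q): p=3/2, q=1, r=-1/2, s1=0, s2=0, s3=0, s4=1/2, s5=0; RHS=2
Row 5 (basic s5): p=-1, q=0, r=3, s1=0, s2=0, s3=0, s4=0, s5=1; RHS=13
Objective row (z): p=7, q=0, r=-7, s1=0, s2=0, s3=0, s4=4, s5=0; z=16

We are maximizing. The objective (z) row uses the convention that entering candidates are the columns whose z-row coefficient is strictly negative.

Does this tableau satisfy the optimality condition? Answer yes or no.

no

Column r has objective-row coefficient -7, which is negative; an improving pivot exists, so not yet optimal.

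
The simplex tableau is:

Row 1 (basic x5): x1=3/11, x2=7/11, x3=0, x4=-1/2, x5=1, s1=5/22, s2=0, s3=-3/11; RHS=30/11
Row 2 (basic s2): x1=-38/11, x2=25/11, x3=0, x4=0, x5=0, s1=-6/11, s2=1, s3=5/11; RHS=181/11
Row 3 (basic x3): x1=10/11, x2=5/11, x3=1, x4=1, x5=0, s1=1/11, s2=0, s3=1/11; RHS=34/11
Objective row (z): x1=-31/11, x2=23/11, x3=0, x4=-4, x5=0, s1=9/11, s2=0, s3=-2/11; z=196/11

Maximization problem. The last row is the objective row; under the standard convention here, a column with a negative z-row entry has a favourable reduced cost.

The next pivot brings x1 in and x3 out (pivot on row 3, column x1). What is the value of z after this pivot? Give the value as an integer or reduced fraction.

Minimum ratio for x1: (34/11)/(10/11) = 17/5.
z changes by −(z-row coeff of x1)·ratio = −(-31/11)·(17/5) = 527/55.
New z = 196/11 + (527/55) = 137/5.

137/5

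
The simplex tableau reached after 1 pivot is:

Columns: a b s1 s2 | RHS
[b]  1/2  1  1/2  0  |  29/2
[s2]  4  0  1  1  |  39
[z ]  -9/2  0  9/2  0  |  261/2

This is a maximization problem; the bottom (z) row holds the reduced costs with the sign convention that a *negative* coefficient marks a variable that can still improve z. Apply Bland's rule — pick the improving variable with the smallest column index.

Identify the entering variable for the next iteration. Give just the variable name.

a

Objective-row coefficients: a: -9/2, b: 0, s1: 9/2, s2: 0.
Improving columns: a. Bland's rule picks the smallest column index → a.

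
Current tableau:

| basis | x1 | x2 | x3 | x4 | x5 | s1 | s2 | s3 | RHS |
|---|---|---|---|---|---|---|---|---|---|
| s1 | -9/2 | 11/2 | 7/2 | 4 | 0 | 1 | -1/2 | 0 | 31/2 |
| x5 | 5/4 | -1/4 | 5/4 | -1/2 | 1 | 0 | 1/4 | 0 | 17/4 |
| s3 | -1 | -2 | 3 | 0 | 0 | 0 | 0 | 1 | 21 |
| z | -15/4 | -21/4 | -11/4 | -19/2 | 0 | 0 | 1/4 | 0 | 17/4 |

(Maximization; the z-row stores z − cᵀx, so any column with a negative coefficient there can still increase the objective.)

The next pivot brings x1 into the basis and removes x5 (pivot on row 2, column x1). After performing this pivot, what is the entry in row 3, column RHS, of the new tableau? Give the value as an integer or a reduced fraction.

Pivot element is row 2, column x1: 5/4.
Normalize row 2: new (row 2, RHS) = (17/4)/(5/4) = 17/5.
row 3 ← row 3 − (-1)·(new row 2): 21 − (-1)·(17/5) = 122/5.

122/5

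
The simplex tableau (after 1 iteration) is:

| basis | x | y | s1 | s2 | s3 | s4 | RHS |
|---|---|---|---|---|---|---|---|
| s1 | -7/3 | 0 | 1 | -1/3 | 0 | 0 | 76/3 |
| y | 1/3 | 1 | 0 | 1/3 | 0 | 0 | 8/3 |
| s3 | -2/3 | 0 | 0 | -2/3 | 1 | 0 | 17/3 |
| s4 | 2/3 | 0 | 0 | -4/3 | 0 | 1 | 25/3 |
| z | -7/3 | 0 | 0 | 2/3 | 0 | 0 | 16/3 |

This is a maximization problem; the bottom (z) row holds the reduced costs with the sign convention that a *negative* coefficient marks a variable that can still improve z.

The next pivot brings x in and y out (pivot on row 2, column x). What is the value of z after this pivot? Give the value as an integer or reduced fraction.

24

Minimum ratio for x: (8/3)/(1/3) = 8.
z changes by −(z-row coeff of x)·ratio = −(-7/3)·8 = 56/3.
New z = 16/3 + (56/3) = 24.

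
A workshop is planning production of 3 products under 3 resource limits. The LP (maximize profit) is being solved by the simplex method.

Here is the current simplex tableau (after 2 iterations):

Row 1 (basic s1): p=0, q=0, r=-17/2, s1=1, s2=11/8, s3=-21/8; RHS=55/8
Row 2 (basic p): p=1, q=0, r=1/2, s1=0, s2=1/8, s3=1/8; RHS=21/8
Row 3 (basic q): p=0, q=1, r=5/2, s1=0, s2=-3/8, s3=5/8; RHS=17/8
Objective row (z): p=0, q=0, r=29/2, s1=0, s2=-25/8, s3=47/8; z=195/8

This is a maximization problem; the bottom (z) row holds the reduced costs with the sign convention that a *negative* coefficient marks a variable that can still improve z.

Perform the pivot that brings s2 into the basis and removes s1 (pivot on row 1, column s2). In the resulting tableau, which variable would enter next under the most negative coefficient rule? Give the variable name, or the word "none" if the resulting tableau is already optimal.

r

Pivot element 11/8. New z-row = old z-row − (-25/8)·(row 1/(11/8)).
Updated z-row coefficients: p: 0, q: 0, r: -53/11, s1: 25/11, s2: 0, s3: -1/11.
The most negative is -53/11 in column r, so r would enter next.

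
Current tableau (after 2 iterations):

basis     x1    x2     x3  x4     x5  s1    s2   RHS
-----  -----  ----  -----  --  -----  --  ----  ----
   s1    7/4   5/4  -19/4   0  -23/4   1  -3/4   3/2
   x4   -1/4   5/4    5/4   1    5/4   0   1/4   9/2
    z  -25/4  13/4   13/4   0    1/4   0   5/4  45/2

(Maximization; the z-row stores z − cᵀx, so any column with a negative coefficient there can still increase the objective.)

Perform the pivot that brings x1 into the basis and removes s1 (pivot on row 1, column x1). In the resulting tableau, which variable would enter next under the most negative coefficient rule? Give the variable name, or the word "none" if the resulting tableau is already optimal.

Pivot element 7/4. New z-row = old z-row − (-25/4)·(row 1/(7/4)).
Updated z-row coefficients: x1: 0, x2: 54/7, x3: -96/7, x4: 0, x5: -142/7, s1: 25/7, s2: -10/7.
The most negative is -142/7 in column x5, so x5 would enter next.

x5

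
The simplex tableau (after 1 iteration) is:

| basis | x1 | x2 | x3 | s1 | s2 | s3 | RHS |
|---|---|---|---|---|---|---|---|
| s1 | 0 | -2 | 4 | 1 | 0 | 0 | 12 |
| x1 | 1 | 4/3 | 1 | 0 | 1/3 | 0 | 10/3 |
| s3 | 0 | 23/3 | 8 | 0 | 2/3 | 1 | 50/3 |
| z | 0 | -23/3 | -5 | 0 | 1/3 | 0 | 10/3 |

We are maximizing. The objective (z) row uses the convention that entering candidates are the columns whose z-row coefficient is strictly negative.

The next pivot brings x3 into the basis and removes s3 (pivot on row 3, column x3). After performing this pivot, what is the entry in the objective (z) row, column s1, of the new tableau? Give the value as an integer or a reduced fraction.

Pivot element is row 3, column x3: 8.
Normalize row 3: new (row 3, s1) = 0/8 = 0.
z-row ← z-row − (-5)·(new row 3): 0 − (-5)·0 = 0.

0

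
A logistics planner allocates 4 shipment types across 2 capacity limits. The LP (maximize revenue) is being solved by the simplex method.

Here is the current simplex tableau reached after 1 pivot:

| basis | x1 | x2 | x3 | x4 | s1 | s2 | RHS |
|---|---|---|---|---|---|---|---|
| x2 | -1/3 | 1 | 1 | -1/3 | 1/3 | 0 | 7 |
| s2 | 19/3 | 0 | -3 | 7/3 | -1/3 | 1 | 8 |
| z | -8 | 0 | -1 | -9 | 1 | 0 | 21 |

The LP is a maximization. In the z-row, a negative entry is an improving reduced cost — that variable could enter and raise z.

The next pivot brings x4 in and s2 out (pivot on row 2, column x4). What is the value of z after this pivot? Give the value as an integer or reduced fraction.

363/7

Minimum ratio for x4: 8/(7/3) = 24/7.
z changes by −(z-row coeff of x4)·ratio = −(-9)·(24/7) = 216/7.
New z = 21 + (216/7) = 363/7.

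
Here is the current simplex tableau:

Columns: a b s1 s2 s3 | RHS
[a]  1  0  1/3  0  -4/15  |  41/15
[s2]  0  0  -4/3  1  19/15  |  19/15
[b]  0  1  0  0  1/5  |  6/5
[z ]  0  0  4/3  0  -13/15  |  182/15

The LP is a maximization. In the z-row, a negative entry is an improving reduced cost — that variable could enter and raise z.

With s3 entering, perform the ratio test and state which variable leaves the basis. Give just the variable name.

Ratios: row 1 (a): entry -4/15 ≤ 0, skip; row 2 (s2): (19/15)/(19/15) = 1; row 3 (b): (6/5)/(1/5) = 6.
Minimum ratio 1 is in the s2 row, so s2 leaves.

s2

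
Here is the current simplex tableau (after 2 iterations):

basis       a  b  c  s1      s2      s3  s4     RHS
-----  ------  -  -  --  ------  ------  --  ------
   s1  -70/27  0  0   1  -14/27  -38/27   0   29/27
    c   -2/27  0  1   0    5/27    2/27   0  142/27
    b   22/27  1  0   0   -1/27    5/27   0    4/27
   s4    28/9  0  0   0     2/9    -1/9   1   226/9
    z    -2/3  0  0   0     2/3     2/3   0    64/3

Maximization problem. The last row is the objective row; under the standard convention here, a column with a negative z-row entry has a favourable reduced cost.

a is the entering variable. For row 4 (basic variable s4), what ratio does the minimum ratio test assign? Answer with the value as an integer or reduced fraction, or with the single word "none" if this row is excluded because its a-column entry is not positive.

Ratio = RHS / (a entry) = (226/9) / (28/9) = 113/14.

113/14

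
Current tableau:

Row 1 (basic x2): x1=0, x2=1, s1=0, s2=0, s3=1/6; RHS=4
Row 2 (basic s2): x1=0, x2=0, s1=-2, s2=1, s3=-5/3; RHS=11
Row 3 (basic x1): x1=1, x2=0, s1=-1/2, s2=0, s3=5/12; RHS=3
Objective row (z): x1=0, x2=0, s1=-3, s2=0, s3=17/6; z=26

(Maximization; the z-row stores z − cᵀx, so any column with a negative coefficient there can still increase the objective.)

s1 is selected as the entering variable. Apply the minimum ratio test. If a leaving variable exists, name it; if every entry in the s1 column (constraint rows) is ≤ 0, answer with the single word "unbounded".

s1-column entries: row 1: 0, row 2: -2, row 3: -1/2. All ≤ 0, so s1 can increase without bound; the LP is unbounded in this direction.

unbounded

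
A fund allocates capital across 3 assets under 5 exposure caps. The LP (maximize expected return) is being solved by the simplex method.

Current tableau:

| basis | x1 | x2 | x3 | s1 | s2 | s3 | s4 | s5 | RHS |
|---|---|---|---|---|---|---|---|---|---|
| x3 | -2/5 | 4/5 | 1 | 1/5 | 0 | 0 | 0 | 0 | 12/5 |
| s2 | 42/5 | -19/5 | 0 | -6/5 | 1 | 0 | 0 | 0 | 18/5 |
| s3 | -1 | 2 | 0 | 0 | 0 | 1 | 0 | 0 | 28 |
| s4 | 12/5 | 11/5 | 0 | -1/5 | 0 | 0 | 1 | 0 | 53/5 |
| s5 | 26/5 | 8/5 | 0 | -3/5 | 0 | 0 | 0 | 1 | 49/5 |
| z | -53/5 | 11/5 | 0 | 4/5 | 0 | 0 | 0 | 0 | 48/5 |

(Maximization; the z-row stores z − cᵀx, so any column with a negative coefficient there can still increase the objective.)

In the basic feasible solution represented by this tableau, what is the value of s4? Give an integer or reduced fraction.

s4 is basic (row 4); its value is the RHS of that row: 53/5.

53/5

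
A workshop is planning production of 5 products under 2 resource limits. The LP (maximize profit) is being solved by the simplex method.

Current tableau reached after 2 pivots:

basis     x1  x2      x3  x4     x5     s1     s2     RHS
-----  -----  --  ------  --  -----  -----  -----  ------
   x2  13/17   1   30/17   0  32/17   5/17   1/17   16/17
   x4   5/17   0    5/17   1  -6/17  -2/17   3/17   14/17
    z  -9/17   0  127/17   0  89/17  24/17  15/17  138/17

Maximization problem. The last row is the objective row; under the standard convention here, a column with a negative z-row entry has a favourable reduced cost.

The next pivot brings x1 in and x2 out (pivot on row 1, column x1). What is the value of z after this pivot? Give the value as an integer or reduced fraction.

114/13

Minimum ratio for x1: (16/17)/(13/17) = 16/13.
z changes by −(z-row coeff of x1)·ratio = −(-9/17)·(16/13) = 144/221.
New z = 138/17 + (144/221) = 114/13.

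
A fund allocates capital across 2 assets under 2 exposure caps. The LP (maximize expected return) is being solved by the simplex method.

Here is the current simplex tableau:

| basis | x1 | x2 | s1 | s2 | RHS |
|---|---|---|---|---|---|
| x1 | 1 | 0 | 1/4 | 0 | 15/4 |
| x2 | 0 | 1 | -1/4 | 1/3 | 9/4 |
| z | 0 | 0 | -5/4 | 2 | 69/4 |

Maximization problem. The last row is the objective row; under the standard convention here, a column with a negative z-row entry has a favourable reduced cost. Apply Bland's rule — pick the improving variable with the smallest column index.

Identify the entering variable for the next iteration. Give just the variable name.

Objective-row coefficients: x1: 0, x2: 0, s1: -5/4, s2: 2.
Improving columns: s1. Bland's rule picks the smallest column index → s1.

s1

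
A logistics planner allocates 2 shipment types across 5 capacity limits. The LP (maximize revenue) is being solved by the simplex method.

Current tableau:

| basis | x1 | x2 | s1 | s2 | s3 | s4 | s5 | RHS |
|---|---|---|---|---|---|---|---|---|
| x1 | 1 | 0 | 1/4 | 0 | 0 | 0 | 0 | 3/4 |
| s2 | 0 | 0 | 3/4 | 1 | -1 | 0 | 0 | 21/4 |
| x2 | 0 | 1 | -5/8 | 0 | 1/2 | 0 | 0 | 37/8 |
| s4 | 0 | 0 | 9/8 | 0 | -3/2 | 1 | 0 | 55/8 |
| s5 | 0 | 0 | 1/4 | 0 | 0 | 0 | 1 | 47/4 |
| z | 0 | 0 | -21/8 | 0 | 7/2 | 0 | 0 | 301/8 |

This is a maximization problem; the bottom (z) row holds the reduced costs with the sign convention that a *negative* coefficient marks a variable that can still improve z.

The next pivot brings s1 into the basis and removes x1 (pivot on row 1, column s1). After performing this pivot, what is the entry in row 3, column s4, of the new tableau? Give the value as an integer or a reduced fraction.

Pivot element is row 1, column s1: 1/4.
Normalize row 1: new (row 1, s4) = 0/(1/4) = 0.
row 3 ← row 3 − (-5/8)·(new row 1): 0 − (-5/8)·0 = 0.

0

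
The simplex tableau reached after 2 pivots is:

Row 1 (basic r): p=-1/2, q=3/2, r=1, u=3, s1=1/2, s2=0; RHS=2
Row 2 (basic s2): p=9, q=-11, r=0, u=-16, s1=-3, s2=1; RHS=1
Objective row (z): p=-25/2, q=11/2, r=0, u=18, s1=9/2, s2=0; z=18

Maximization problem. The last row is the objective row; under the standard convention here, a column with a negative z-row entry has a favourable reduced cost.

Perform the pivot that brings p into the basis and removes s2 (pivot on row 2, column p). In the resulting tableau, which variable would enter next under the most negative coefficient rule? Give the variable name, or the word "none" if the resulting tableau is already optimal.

Pivot element 9. New z-row = old z-row − (-25/2)·(row 2/9).
Updated z-row coefficients: p: 0, q: -88/9, r: 0, u: -38/9, s1: 1/3, s2: 25/18.
The most negative is -88/9 in column q, so q would enter next.

q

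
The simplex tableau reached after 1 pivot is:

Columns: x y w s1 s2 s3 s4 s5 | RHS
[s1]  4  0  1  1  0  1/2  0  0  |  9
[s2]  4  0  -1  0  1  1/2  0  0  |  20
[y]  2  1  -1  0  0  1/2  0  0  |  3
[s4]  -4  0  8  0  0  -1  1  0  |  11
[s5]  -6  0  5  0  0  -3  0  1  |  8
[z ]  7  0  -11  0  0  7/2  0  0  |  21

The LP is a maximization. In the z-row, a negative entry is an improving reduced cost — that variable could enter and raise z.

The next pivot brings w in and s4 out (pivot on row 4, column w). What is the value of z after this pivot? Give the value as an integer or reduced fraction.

289/8

Minimum ratio for w: 11/8 = 11/8.
z changes by −(z-row coeff of w)·ratio = −(-11)·(11/8) = 121/8.
New z = 21 + (121/8) = 289/8.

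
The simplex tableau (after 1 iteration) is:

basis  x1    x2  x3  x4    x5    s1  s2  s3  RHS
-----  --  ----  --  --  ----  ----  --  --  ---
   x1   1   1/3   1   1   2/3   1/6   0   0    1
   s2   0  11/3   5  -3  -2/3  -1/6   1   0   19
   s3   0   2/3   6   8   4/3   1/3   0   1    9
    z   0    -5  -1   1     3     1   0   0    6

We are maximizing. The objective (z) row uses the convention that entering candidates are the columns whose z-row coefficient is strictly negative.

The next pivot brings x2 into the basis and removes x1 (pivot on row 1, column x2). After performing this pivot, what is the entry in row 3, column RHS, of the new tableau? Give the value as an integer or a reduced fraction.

7

Pivot element is row 1, column x2: 1/3.
Normalize row 1: new (row 1, RHS) = 1/(1/3) = 3.
row 3 ← row 3 − (2/3)·(new row 1): 9 − (2/3)·3 = 7.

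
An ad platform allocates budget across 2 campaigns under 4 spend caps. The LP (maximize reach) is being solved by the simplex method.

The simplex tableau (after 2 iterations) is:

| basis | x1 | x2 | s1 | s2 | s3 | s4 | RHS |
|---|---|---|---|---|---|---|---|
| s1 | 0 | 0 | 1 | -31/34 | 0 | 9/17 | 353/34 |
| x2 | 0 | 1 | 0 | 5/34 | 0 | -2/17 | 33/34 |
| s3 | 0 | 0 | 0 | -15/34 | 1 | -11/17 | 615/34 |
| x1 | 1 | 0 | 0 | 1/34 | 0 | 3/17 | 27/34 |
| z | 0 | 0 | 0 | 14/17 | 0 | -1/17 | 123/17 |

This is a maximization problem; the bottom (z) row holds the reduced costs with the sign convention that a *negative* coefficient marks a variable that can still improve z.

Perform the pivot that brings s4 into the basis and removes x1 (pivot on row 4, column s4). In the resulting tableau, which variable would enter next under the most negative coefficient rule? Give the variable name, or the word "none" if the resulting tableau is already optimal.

Pivot element 3/17. New z-row = old z-row − (-1/17)·(row 4/(3/17)).
Updated z-row coefficients: x1: 1/3, x2: 0, s1: 0, s2: 5/6, s3: 0, s4: 0.
No coefficient is strictly negative; the tableau after this pivot is optimal.

none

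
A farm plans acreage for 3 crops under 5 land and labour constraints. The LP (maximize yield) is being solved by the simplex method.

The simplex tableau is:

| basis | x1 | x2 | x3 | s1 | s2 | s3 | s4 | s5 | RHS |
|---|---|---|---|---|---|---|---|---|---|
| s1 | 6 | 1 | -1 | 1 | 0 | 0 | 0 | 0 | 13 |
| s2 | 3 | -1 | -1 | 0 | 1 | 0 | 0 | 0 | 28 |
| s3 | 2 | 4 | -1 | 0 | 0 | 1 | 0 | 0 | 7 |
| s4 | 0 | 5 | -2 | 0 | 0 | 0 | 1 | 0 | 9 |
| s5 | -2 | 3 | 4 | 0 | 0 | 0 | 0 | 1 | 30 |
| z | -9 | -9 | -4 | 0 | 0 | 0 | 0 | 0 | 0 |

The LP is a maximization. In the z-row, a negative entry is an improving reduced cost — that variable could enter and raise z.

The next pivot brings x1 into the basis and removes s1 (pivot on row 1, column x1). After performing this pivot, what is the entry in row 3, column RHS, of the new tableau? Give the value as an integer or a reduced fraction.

8/3

Pivot element is row 1, column x1: 6.
Normalize row 1: new (row 1, RHS) = 13/6 = 13/6.
row 3 ← row 3 − 2·(new row 1): 7 − 2·(13/6) = 8/3.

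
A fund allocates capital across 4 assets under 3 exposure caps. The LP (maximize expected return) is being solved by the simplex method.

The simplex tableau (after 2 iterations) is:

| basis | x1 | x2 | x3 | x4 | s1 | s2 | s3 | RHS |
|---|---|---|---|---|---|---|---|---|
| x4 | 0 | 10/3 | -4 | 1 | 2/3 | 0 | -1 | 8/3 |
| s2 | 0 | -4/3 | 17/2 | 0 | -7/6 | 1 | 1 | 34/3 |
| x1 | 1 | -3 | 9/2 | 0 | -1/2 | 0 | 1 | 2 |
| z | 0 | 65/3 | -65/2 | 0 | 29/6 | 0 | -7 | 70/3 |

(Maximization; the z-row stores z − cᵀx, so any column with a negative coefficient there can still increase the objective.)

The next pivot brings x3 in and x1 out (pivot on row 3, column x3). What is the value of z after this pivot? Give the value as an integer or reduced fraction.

Minimum ratio for x3: 2/(9/2) = 4/9.
z changes by −(z-row coeff of x3)·ratio = −(-65/2)·(4/9) = 130/9.
New z = 70/3 + (130/9) = 340/9.

340/9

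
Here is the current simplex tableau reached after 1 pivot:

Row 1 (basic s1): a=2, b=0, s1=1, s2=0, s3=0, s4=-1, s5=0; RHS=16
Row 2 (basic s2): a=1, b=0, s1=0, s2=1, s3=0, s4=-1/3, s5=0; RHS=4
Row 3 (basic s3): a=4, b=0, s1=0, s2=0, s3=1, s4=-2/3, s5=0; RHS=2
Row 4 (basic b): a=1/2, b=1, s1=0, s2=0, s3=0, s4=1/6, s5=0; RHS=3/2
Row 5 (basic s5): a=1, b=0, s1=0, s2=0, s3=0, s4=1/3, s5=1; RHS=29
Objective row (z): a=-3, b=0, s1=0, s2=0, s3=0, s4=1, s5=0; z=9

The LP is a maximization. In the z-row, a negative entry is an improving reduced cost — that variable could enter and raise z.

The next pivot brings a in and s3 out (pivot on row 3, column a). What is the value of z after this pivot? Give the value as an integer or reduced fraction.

21/2

Minimum ratio for a: 2/4 = 1/2.
z changes by −(z-row coeff of a)·ratio = −(-3)·(1/2) = 3/2.
New z = 9 + (3/2) = 21/2.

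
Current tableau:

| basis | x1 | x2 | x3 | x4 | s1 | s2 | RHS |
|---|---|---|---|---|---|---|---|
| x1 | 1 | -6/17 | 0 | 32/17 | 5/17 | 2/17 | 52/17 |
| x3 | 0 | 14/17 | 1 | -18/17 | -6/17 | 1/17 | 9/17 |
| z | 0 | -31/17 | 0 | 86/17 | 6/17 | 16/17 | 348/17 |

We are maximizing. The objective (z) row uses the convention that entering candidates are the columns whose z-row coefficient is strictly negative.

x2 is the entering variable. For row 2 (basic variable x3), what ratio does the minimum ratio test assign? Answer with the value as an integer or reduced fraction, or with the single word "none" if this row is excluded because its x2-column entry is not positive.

9/14

Ratio = RHS / (x2 entry) = (9/17) / (14/17) = 9/14.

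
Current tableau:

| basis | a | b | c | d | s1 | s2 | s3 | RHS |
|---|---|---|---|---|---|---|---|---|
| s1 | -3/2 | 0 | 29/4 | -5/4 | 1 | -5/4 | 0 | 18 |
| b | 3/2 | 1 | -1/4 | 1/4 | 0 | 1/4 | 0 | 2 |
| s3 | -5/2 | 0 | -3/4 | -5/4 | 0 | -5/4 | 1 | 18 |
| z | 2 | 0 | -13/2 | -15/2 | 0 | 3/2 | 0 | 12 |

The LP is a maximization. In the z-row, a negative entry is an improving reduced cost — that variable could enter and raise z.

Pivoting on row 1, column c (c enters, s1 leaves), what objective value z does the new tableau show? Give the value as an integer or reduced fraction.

Minimum ratio for c: 18/(29/4) = 72/29.
z changes by −(z-row coeff of c)·ratio = −(-13/2)·(72/29) = 468/29.
New z = 12 + (468/29) = 816/29.

816/29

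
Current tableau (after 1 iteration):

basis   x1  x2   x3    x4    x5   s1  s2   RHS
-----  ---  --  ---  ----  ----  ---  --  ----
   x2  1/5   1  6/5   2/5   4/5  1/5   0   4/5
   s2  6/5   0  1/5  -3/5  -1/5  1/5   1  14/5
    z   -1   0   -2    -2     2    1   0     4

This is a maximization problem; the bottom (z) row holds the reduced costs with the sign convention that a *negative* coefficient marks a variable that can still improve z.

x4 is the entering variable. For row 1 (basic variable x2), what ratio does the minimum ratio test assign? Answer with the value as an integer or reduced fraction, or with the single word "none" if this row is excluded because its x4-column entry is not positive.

Ratio = RHS / (x4 entry) = (4/5) / (2/5) = 2.

2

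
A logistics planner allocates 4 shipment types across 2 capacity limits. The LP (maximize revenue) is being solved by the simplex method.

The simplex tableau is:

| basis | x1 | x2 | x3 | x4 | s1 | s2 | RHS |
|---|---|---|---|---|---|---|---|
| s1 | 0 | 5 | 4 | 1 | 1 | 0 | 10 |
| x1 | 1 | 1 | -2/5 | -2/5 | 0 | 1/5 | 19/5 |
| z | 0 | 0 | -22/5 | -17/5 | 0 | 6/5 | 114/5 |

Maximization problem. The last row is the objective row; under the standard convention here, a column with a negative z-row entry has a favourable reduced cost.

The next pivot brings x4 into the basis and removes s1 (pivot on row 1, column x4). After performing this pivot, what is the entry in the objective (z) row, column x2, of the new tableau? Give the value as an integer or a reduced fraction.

17

Pivot element is row 1, column x4: 1.
Normalize row 1: new (row 1, x2) = 5/1 = 5.
z-row ← z-row − (-17/5)·(new row 1): 0 − (-17/5)·5 = 17.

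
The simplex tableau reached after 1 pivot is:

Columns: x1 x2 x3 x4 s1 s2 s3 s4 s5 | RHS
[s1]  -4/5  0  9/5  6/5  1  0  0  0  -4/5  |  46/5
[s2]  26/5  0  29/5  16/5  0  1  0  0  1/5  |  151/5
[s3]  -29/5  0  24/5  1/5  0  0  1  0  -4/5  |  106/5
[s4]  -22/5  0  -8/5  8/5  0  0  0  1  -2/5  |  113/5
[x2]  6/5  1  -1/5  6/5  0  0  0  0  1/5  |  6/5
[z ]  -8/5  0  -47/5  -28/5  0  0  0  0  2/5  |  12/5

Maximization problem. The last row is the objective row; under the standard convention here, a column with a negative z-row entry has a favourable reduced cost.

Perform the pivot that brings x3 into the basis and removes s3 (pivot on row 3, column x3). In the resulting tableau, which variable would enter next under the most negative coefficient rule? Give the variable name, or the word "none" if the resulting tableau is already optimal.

x1

Pivot element 24/5. New z-row = old z-row − (-47/5)·(row 3/(24/5)).
Updated z-row coefficients: x1: -311/24, x2: 0, x3: 0, x4: -125/24, s1: 0, s2: 0, s3: 47/24, s4: 0, s5: -7/6.
The most negative is -311/24 in column x1, so x1 would enter next.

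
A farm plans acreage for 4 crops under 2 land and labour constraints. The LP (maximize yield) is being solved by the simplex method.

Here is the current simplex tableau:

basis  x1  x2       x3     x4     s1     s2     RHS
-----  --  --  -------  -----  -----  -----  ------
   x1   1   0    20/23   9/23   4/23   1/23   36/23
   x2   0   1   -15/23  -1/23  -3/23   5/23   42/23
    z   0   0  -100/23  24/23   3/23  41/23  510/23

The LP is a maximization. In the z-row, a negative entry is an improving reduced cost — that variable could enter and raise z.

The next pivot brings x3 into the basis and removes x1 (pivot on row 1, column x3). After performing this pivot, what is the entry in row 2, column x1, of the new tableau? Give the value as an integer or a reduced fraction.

3/4

Pivot element is row 1, column x3: 20/23.
Normalize row 1: new (row 1, x1) = 1/(20/23) = 23/20.
row 2 ← row 2 − (-15/23)·(new row 1): 0 − (-15/23)·(23/20) = 3/4.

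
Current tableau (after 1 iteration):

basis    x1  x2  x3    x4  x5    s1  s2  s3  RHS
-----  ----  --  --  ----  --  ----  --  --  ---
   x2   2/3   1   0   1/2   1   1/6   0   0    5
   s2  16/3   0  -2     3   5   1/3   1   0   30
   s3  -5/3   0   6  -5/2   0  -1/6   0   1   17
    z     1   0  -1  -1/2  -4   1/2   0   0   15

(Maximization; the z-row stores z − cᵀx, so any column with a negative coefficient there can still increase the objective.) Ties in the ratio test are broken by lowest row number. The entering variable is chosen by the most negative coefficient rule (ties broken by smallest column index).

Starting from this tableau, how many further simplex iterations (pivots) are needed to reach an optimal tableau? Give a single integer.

pivot: x5 in, x2 out → z = 35
pivot: x3 in, s3 out → z = 227/6
No improving column remains; optimal.

2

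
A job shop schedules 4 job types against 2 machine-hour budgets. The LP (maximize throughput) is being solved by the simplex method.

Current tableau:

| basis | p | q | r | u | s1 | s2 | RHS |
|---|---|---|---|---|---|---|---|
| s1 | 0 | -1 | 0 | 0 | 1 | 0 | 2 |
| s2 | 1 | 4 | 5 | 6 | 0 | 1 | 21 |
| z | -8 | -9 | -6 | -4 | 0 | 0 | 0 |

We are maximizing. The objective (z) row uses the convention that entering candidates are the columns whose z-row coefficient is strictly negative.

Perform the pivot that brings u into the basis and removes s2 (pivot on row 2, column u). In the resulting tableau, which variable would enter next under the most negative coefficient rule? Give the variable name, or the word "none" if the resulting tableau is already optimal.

p

Pivot element 6. New z-row = old z-row − (-4)·(row 2/6).
Updated z-row coefficients: p: -22/3, q: -19/3, r: -8/3, u: 0, s1: 0, s2: 2/3.
The most negative is -22/3 in column p, so p would enter next.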